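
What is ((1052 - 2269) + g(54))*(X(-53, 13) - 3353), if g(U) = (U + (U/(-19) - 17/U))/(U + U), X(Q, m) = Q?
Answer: 229566394213/55404 ≈ 4.1435e+6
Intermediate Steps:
g(U) = (-17/U + 18*U/19)/(2*U) (g(U) = (U + (U*(-1/19) - 17/U))/((2*U)) = (U + (-U/19 - 17/U))*(1/(2*U)) = (U + (-17/U - U/19))*(1/(2*U)) = (-17/U + 18*U/19)*(1/(2*U)) = (-17/U + 18*U/19)/(2*U))
((1052 - 2269) + g(54))*(X(-53, 13) - 3353) = ((1052 - 2269) + (9/19 - 17/2/54²))*(-53 - 3353) = (-1217 + (9/19 - 17/2*1/2916))*(-3406) = (-1217 + (9/19 - 17/5832))*(-3406) = (-1217 + 52165/110808)*(-3406) = -134801171/110808*(-3406) = 229566394213/55404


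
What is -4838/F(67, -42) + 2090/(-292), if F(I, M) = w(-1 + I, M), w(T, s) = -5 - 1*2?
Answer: 699033/1022 ≈ 683.99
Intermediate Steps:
w(T, s) = -7 (w(T, s) = -5 - 2 = -7)
F(I, M) = -7
-4838/F(67, -42) + 2090/(-292) = -4838/(-7) + 2090/(-292) = -4838*(-1/7) + 2090*(-1/292) = 4838/7 - 1045/146 = 699033/1022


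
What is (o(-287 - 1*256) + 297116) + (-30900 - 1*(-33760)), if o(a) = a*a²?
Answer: -159803031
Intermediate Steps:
o(a) = a³
(o(-287 - 1*256) + 297116) + (-30900 - 1*(-33760)) = ((-287 - 1*256)³ + 297116) + (-30900 - 1*(-33760)) = ((-287 - 256)³ + 297116) + (-30900 + 33760) = ((-543)³ + 297116) + 2860 = (-160103007 + 297116) + 2860 = -159805891 + 2860 = -159803031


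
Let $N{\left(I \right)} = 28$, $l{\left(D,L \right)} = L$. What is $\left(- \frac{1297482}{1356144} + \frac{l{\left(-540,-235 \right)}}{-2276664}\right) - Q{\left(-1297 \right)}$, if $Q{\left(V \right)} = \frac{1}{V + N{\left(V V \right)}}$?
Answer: $- \frac{13003631854147}{13604227360308} \approx -0.95585$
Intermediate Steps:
$Q{\left(V \right)} = \frac{1}{28 + V}$ ($Q{\left(V \right)} = \frac{1}{V + 28} = \frac{1}{28 + V}$)
$\left(- \frac{1297482}{1356144} + \frac{l{\left(-540,-235 \right)}}{-2276664}\right) - Q{\left(-1297 \right)} = \left(- \frac{1297482}{1356144} - \frac{235}{-2276664}\right) - \frac{1}{28 - 1297} = \left(\left(-1297482\right) \frac{1}{1356144} - - \frac{235}{2276664}\right) - \frac{1}{-1269} = \left(- \frac{216247}{226024} + \frac{235}{2276664}\right) - - \frac{1}{1269} = - \frac{30766790273}{32161293996} + \frac{1}{1269} = - \frac{13003631854147}{13604227360308}$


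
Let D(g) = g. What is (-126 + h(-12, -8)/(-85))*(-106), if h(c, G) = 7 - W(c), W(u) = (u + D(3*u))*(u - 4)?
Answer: 1054594/85 ≈ 12407.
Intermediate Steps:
W(u) = 4*u*(-4 + u) (W(u) = (u + 3*u)*(u - 4) = (4*u)*(-4 + u) = 4*u*(-4 + u))
h(c, G) = 7 - 4*c*(-4 + c)
(-126 + h(-12, -8)/(-85))*(-106) = (-126 + (7 - 4*(-12)² + 16*(-12))/(-85))*(-106) = (-126 + (7 - 4*144 - 192)*(-1/85))*(-106) = (-126 + (7 - 576 - 192)*(-1/85))*(-106) = (-126 - 761*(-1/85))*(-106) = (-126 + 761/85)*(-106) = -9949/85*(-106) = 1054594/85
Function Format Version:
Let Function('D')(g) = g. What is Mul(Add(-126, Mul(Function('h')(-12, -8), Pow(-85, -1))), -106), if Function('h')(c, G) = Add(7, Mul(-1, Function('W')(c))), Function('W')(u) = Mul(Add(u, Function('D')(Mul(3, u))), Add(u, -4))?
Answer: Rational(1054594, 85) ≈ 12407.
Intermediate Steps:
Function('W')(u) = Mul(4, u, Add(-4, u)) (Function('W')(u) = Mul(Add(u, Mul(3, u)), Add(u, -4)) = Mul(Mul(4, u), Add(-4, u)) = Mul(4, u, Add(-4, u)))
Function('h')(c, G) = Add(7, Mul(-4, c, Add(-4, c))) (Function('h')(c, G) = Add(7, Mul(-1, Mul(4, c, Add(-4, c)))) = Add(7, Mul(-4, c, Add(-4, c))))
Mul(Add(-126, Mul(Function('h')(-12, -8), Pow(-85, -1))), -106) = Mul(Add(-126, Mul(Add(7, Mul(-4, Pow(-12, 2)), Mul(16, -12)), Pow(-85, -1))), -106) = Mul(Add(-126, Mul(Add(7, Mul(-4, 144), -192), Rational(-1, 85))), -106) = Mul(Add(-126, Mul(Add(7, -576, -192), Rational(-1, 85))), -106) = Mul(Add(-126, Mul(-761, Rational(-1, 85))), -106) = Mul(Add(-126, Rational(761, 85)), -106) = Mul(Rational(-9949, 85), -106) = Rational(1054594, 85)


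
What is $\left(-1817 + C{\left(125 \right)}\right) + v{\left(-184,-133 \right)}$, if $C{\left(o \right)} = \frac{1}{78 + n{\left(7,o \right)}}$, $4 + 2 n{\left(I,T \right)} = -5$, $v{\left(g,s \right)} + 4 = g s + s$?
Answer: $\frac{3310148}{147} \approx 22518.0$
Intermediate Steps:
$v{\left(g,s \right)} = -4 + s + g s$ ($v{\left(g,s \right)} = -4 + \left(g s + s\right) = -4 + \left(s + g s\right) = -4 + s + g s$)
$n{\left(I,T \right)} = - \frac{9}{2}$ ($n{\left(I,T \right)} = -2 + \frac{1}{2} \left(-5\right) = -2 - \frac{5}{2} = - \frac{9}{2}$)
$C{\left(o \right)} = \frac{2}{147}$ ($C{\left(o \right)} = \frac{1}{78 - \frac{9}{2}} = \frac{1}{\frac{147}{2}} = \frac{2}{147}$)
$\left(-1817 + C{\left(125 \right)}\right) + v{\left(-184,-133 \right)} = \left(-1817 + \frac{2}{147}\right) - -24335 = - \frac{267097}{147} - -24335 = - \frac{267097}{147} + 24335 = \frac{3310148}{147}$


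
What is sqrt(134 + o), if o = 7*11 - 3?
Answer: 4*sqrt(13) ≈ 14.422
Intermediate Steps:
o = 74 (o = 77 - 3 = 74)
sqrt(134 + o) = sqrt(134 + 74) = sqrt(208) = 4*sqrt(13)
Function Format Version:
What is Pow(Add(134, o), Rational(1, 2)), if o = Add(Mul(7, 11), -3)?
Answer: Mul(4, Pow(13, Rational(1, 2))) ≈ 14.422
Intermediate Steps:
o = 74 (o = Add(77, -3) = 74)
Pow(Add(134, o), Rational(1, 2)) = Pow(Add(134, 74), Rational(1, 2)) = Pow(208, Rational(1, 2)) = Mul(4, Pow(13, Rational(1, 2)))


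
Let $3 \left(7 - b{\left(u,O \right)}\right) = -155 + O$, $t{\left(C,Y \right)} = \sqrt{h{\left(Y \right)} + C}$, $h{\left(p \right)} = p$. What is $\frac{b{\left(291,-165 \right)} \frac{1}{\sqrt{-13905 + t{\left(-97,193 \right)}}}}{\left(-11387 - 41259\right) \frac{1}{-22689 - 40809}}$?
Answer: $- \frac{328073 i}{2393 \sqrt{13905 - 4 \sqrt{6}}} \approx - 1.163 i$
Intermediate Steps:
$t{\left(C,Y \right)} = \sqrt{C + Y}$ ($t{\left(C,Y \right)} = \sqrt{Y + C} = \sqrt{C + Y}$)
$b{\left(u,O \right)} = \frac{176}{3} - \frac{O}{3}$ ($b{\left(u,O \right)} = 7 - \frac{-155 + O}{3} = 7 - \left(- \frac{155}{3} + \frac{O}{3}\right) = \frac{176}{3} - \frac{O}{3}$)
$\frac{b{\left(291,-165 \right)} \frac{1}{\sqrt{-13905 + t{\left(-97,193 \right)}}}}{\left(-11387 - 41259\right) \frac{1}{-22689 - 40809}} = \frac{\left(\frac{176}{3} - -55\right) \frac{1}{\sqrt{-13905 + \sqrt{-97 + 193}}}}{\left(-11387 - 41259\right) \frac{1}{-22689 - 40809}} = \frac{\left(\frac{176}{3} + 55\right) \frac{1}{\sqrt{-13905 + \sqrt{96}}}}{\left(-52646\right) \frac{1}{-63498}} = \frac{\frac{341}{3} \frac{1}{\sqrt{-13905 + 4 \sqrt{6}}}}{\left(-52646\right) \left(- \frac{1}{63498}\right)} = \frac{\frac{341}{3} \frac{1}{\sqrt{-13905 + 4 \sqrt{6}}}}{\frac{26323}{31749}} = \frac{341}{3 \sqrt{-13905 + 4 \sqrt{6}}} \cdot \frac{31749}{26323} = \frac{328073}{2393 \sqrt{-13905 + 4 \sqrt{6}}}$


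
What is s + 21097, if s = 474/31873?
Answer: 672425155/31873 ≈ 21097.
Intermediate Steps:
s = 474/31873 (s = 474*(1/31873) = 474/31873 ≈ 0.014872)
s + 21097 = 474/31873 + 21097 = 672425155/31873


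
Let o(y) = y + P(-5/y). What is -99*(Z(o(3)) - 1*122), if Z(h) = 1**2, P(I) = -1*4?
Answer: 11979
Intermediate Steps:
P(I) = -4
o(y) = -4 + y (o(y) = y - 4 = -4 + y)
Z(h) = 1
-99*(Z(o(3)) - 1*122) = -99*(1 - 1*122) = -99*(1 - 122) = -99*(-121) = 11979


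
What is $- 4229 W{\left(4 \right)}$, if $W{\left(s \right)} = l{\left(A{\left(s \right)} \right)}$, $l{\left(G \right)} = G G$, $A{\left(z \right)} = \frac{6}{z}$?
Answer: $- \frac{38061}{4} \approx -9515.3$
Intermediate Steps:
$l{\left(G \right)} = G^{2}$
$W{\left(s \right)} = \frac{36}{s^{2}}$ ($W{\left(s \right)} = \left(\frac{6}{s}\right)^{2} = \frac{36}{s^{2}}$)
$- 4229 W{\left(4 \right)} = - 4229 \cdot \frac{36}{16} = - 4229 \cdot 36 \cdot \frac{1}{16} = \left(-4229\right) \frac{9}{4} = - \frac{38061}{4}$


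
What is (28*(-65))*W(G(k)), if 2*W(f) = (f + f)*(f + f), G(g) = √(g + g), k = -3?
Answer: 21840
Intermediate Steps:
G(g) = √2*√g (G(g) = √(2*g) = √2*√g)
W(f) = 2*f² (W(f) = ((f + f)*(f + f))/2 = ((2*f)*(2*f))/2 = (4*f²)/2 = 2*f²)
(28*(-65))*W(G(k)) = (28*(-65))*(2*(√2*√(-3))²) = -3640*(√2*(I*√3))² = -3640*(I*√6)² = -3640*(-6) = -1820*(-12) = 21840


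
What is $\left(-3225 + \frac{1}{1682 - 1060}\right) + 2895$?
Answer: $- \frac{205259}{622} \approx -330.0$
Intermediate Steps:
$\left(-3225 + \frac{1}{1682 - 1060}\right) + 2895 = \left(-3225 + \frac{1}{622}\right) + 2895 = - \frac{2005949}{622} + 2895 = - \frac{205259}{622}$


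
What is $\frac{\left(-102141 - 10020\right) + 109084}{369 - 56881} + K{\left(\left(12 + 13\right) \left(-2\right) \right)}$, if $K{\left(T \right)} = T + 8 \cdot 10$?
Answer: $\frac{1698437}{56512} \approx 30.054$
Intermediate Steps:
$K{\left(T \right)} = 80 + T$ ($K{\left(T \right)} = T + 80 = 80 + T$)
$\frac{\left(-102141 - 10020\right) + 109084}{369 - 56881} + K{\left(\left(12 + 13\right) \left(-2\right) \right)} = \frac{\left(-102141 - 10020\right) + 109084}{369 - 56881} + \left(80 + \left(12 + 13\right) \left(-2\right)\right) = \frac{\left(-102141 - 10020\right) + 109084}{-56512} + \left(80 + 25 \left(-2\right)\right) = \left(-112161 + 109084\right) \left(- \frac{1}{56512}\right) + \left(80 - 50\right) = \left(-3077\right) \left(- \frac{1}{56512}\right) + 30 = \frac{3077}{56512} + 30 = \frac{1698437}{56512}$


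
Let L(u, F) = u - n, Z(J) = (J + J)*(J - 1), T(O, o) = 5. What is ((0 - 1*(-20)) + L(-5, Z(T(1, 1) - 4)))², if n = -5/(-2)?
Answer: 625/4 ≈ 156.25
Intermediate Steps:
n = 5/2 (n = -5*(-½) = 5/2 ≈ 2.5000)
Z(J) = 2*J*(-1 + J) (Z(J) = (2*J)*(-1 + J) = 2*J*(-1 + J))
L(u, F) = -5/2 + u (L(u, F) = u - 1*5/2 = u - 5/2 = -5/2 + u)
((0 - 1*(-20)) + L(-5, Z(T(1, 1) - 4)))² = ((0 - 1*(-20)) + (-5/2 - 5))² = ((0 + 20) - 15/2)² = (20 - 15/2)² = (25/2)² = 625/4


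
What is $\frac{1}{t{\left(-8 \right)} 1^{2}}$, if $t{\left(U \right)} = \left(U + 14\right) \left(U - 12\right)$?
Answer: $- \frac{1}{120} \approx -0.0083333$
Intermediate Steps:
$t{\left(U \right)} = \left(-12 + U\right) \left(14 + U\right)$ ($t{\left(U \right)} = \left(14 + U\right) \left(-12 + U\right) = \left(-12 + U\right) \left(14 + U\right)$)
$\frac{1}{t{\left(-8 \right)} 1^{2}} = \frac{1}{\left(-168 + \left(-8\right)^{2} + 2 \left(-8\right)\right) 1^{2}} = \frac{1}{\left(-168 + 64 - 16\right) 1} = \frac{1}{\left(-120\right) 1} = \frac{1}{-120} = - \frac{1}{120}$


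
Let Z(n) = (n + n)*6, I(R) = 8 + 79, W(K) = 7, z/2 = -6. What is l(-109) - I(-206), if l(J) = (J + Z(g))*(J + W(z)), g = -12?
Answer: 25719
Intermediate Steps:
z = -12 (z = 2*(-6) = -12)
I(R) = 87
Z(n) = 12*n (Z(n) = (2*n)*6 = 12*n)
l(J) = (-144 + J)*(7 + J) (l(J) = (J + 12*(-12))*(J + 7) = (J - 144)*(7 + J) = (-144 + J)*(7 + J))
l(-109) - I(-206) = (-1008 + (-109)² - 137*(-109)) - 1*87 = (-1008 + 11881 + 14933) - 87 = 25806 - 87 = 25719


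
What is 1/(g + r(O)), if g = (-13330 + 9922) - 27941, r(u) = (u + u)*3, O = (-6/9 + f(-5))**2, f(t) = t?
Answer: -3/93469 ≈ -3.2096e-5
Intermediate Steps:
O = 289/9 (O = (-6/9 - 5)**2 = (-6*1/9 - 5)**2 = (-2/3 - 5)**2 = (-17/3)**2 = 289/9 ≈ 32.111)
r(u) = 6*u (r(u) = (2*u)*3 = 6*u)
g = -31349 (g = -3408 - 27941 = -31349)
1/(g + r(O)) = 1/(-31349 + 6*(289/9)) = 1/(-31349 + 578/3) = 1/(-93469/3) = -3/93469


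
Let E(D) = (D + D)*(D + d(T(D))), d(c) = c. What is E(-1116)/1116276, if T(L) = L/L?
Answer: 207390/93023 ≈ 2.2295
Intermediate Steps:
T(L) = 1
E(D) = 2*D*(1 + D) (E(D) = (D + D)*(D + 1) = (2*D)*(1 + D) = 2*D*(1 + D))
E(-1116)/1116276 = (2*(-1116)*(1 - 1116))/1116276 = (2*(-1116)*(-1115))*(1/1116276) = 2488680*(1/1116276) = 207390/93023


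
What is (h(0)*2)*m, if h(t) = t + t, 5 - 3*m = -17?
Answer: 0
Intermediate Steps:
m = 22/3 (m = 5/3 - 1/3*(-17) = 5/3 + 17/3 = 22/3 ≈ 7.3333)
h(t) = 2*t
(h(0)*2)*m = ((2*0)*2)*(22/3) = (0*2)*(22/3) = 0*(22/3) = 0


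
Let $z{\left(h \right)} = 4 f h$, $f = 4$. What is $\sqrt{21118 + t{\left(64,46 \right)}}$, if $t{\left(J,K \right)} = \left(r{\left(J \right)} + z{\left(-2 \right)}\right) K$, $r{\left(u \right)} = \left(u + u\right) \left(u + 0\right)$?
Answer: $\sqrt{396478} \approx 629.67$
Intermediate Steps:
$r{\left(u \right)} = 2 u^{2}$ ($r{\left(u \right)} = 2 u u = 2 u^{2}$)
$z{\left(h \right)} = 16 h$ ($z{\left(h \right)} = 4 \cdot 4 h = 16 h$)
$t{\left(J,K \right)} = K \left(-32 + 2 J^{2}\right)$ ($t{\left(J,K \right)} = \left(2 J^{2} + 16 \left(-2\right)\right) K = \left(2 J^{2} - 32\right) K = \left(-32 + 2 J^{2}\right) K = K \left(-32 + 2 J^{2}\right)$)
$\sqrt{21118 + t{\left(64,46 \right)}} = \sqrt{21118 + 2 \cdot 46 \left(-16 + 64^{2}\right)} = \sqrt{21118 + 2 \cdot 46 \left(-16 + 4096\right)} = \sqrt{21118 + 2 \cdot 46 \cdot 4080} = \sqrt{21118 + 375360} = \sqrt{396478}$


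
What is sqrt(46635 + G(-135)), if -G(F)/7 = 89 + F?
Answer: sqrt(46957) ≈ 216.70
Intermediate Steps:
G(F) = -623 - 7*F (G(F) = -7*(89 + F) = -623 - 7*F)
sqrt(46635 + G(-135)) = sqrt(46635 + (-623 - 7*(-135))) = sqrt(46635 + (-623 + 945)) = sqrt(46635 + 322) = sqrt(46957)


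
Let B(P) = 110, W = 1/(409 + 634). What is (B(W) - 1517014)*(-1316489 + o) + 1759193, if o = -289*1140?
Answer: 2496748381089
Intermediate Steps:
W = 1/1043 ≈ 0.00095877
o = -329460
(B(W) - 1517014)*(-1316489 + o) + 1759193 = (110 - 1517014)*(-1316489 - 329460) + 1759193 = -1516904*(-1645949) + 1759193 = 2496746621896 + 1759193 = 2496748381089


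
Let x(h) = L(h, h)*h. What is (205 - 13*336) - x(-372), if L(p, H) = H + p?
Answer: -280931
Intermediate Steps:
x(h) = 2*h**2 (x(h) = (h + h)*h = (2*h)*h = 2*h**2)
(205 - 13*336) - x(-372) = (205 - 13*336) - 2*(-372)**2 = (205 - 4368) - 2*138384 = -4163 - 1*276768 = -4163 - 276768 = -280931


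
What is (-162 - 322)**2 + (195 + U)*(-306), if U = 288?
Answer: 86458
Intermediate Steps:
(-162 - 322)**2 + (195 + U)*(-306) = (-162 - 322)**2 + (195 + 288)*(-306) = (-484)**2 + 483*(-306) = 234256 - 147798 = 86458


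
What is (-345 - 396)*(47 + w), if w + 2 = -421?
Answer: 278616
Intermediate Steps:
w = -423 (w = -2 - 421 = -423)
(-345 - 396)*(47 + w) = (-345 - 396)*(47 - 423) = -741*(-376) = 278616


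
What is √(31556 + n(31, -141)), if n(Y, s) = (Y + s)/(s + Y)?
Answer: √31557 ≈ 177.64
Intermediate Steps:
n(Y, s) = 1 (n(Y, s) = (Y + s)/(Y + s) = 1)
√(31556 + n(31, -141)) = √(31556 + 1) = √31557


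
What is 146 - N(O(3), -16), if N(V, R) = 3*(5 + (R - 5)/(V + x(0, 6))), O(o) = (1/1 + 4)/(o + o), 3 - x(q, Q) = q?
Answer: 3391/23 ≈ 147.43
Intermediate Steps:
x(q, Q) = 3 - q
O(o) = 5/(2*o) (O(o) = (1 + 4)/((2*o)) = 5*(1/(2*o)) = 5/(2*o))
N(V, R) = 15 + 3*(-5 + R)/(3 + V) (N(V, R) = 3*(5 + (R - 5)/(V + (3 - 1*0))) = 3*(5 + (-5 + R)/(V + (3 + 0))) = 3*(5 + (-5 + R)/(V + 3)) = 3*(5 + (-5 + R)/(3 + V)) = 15 + 3*(-5 + R)/(3 + V))
146 - N(O(3), -16) = 146 - 3*(10 - 16 + 5*((5/2)/3))/(3 + (5/2)/3) = 146 - 3*(10 - 16 + 5*((5/2)*(⅓)))/(3 + (5/2)*(⅓)) = 146 - 3*(10 - 16 + 5*(⅚))/(3 + ⅚) = 146 - 3*(10 - 16 + 25/6)/23/6 = 146 - 3*6*(-11)/(23*6) = 146 - 1*(-33/23) = 146 + 33/23 = 3391/23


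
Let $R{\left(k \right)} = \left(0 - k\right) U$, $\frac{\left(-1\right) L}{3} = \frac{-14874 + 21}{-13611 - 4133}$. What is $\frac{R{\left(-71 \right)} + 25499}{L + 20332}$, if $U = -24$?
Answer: $\frac{422218480}{360726449} \approx 1.1705$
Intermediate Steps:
$L = - \frac{44559}{17744}$ ($L = - 3 \frac{-14874 + 21}{-13611 - 4133} = - 3 \left(- \frac{14853}{-17744}\right) = - 3 \left(\left(-14853\right) \left(- \frac{1}{17744}\right)\right) = \left(-3\right) \frac{14853}{17744} = - \frac{44559}{17744} \approx -2.5112$)
$R{\left(k \right)} = 24 k$ ($R{\left(k \right)} = \left(0 - k\right) \left(-24\right) = - k \left(-24\right) = 24 k$)
$\frac{R{\left(-71 \right)} + 25499}{L + 20332} = \frac{24 \left(-71\right) + 25499}{- \frac{44559}{17744} + 20332} = \frac{-1704 + 25499}{\frac{360726449}{17744}} = 23795 \cdot \frac{17744}{360726449} = \frac{422218480}{360726449}$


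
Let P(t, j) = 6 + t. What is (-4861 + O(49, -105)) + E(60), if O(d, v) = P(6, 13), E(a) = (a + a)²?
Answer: 9551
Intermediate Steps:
E(a) = 4*a² (E(a) = (2*a)² = 4*a²)
O(d, v) = 12 (O(d, v) = 6 + 6 = 12)
(-4861 + O(49, -105)) + E(60) = (-4861 + 12) + 4*60² = -4849 + 4*3600 = -4849 + 14400 = 9551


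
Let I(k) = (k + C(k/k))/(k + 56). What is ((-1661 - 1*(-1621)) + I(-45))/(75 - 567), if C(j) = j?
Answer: 11/123 ≈ 0.089431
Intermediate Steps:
I(k) = (1 + k)/(56 + k) (I(k) = (k + k/k)/(k + 56) = (k + 1)/(56 + k) = (1 + k)/(56 + k))
((-1661 - 1*(-1621)) + I(-45))/(75 - 567) = ((-1661 - 1*(-1621)) + (1 - 45)/(56 - 45))/(75 - 567) = ((-1661 + 1621) - 44/11)/(-492) = (-40 + (1/11)*(-44))*(-1/492) = (-40 - 4)*(-1/492) = -44*(-1/492) = 11/123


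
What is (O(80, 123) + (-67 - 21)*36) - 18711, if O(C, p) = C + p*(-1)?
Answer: -21922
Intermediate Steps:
O(C, p) = C - p
(O(80, 123) + (-67 - 21)*36) - 18711 = ((80 - 1*123) + (-67 - 21)*36) - 18711 = ((80 - 123) - 88*36) - 18711 = (-43 - 3168) - 18711 = -3211 - 18711 = -21922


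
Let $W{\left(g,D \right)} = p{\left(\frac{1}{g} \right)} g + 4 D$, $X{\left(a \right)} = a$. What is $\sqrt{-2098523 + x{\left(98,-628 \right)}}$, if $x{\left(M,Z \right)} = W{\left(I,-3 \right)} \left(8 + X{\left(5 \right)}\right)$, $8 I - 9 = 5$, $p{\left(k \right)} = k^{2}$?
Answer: $\frac{i \sqrt{102834907}}{7} \approx 1448.7 i$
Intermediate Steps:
$I = \frac{7}{4}$ ($I = \frac{9}{8} + \frac{1}{8} \cdot 5 = \frac{9}{8} + \frac{5}{8} = \frac{7}{4} \approx 1.75$)
$W{\left(g,D \right)} = \frac{1}{g} + 4 D$ ($W{\left(g,D \right)} = \left(\frac{1}{g}\right)^{2} g + 4 D = \frac{g}{g^{2}} + 4 D = \frac{1}{g} + 4 D$)
$x{\left(M,Z \right)} = - \frac{1040}{7}$ ($x{\left(M,Z \right)} = \left(\frac{1}{\frac{7}{4}} + 4 \left(-3\right)\right) \left(8 + 5\right) = \left(\frac{4}{7} - 12\right) 13 = \left(- \frac{80}{7}\right) 13 = - \frac{1040}{7}$)
$\sqrt{-2098523 + x{\left(98,-628 \right)}} = \sqrt{-2098523 - \frac{1040}{7}} = \sqrt{- \frac{14690701}{7}} = \frac{i \sqrt{102834907}}{7}$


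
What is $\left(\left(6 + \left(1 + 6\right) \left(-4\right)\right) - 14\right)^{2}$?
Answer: $1296$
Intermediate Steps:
$\left(\left(6 + \left(1 + 6\right) \left(-4\right)\right) - 14\right)^{2} = \left(\left(6 + 7 \left(-4\right)\right) - 14\right)^{2} = \left(\left(6 - 28\right) - 14\right)^{2} = \left(-22 - 14\right)^{2} = \left(-36\right)^{2} = 1296$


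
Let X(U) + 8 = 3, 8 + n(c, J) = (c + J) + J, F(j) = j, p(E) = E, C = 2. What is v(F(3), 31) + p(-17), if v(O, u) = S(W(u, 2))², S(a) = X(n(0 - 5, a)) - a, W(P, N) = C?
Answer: 32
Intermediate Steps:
W(P, N) = 2
n(c, J) = -8 + c + 2*J (n(c, J) = -8 + ((c + J) + J) = -8 + ((J + c) + J) = -8 + (c + 2*J) = -8 + c + 2*J)
X(U) = -5 (X(U) = -8 + 3 = -5)
S(a) = -5 - a
v(O, u) = 49 (v(O, u) = (-5 - 1*2)² = (-5 - 2)² = (-7)² = 49)
v(F(3), 31) + p(-17) = 49 - 17 = 32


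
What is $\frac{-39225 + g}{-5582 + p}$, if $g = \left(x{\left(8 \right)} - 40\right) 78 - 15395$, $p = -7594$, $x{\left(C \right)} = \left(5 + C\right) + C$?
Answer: $\frac{28051}{6588} \approx 4.2579$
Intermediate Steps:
$x{\left(C \right)} = 5 + 2 C$
$g = -16877$ ($g = \left(\left(5 + 2 \cdot 8\right) - 40\right) 78 - 15395 = \left(\left(5 + 16\right) - 40\right) 78 - 15395 = \left(21 - 40\right) 78 - 15395 = \left(-19\right) 78 - 15395 = -1482 - 15395 = -16877$)
$\frac{-39225 + g}{-5582 + p} = \frac{-39225 - 16877}{-5582 - 7594} = - \frac{56102}{-13176} = \left(-56102\right) \left(- \frac{1}{13176}\right) = \frac{28051}{6588}$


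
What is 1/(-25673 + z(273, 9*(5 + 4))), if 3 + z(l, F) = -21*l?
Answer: -1/31409 ≈ -3.1838e-5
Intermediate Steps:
z(l, F) = -3 - 21*l
1/(-25673 + z(273, 9*(5 + 4))) = 1/(-25673 + (-3 - 21*273)) = 1/(-25673 + (-3 - 5733)) = 1/(-25673 - 5736) = 1/(-31409) = -1/31409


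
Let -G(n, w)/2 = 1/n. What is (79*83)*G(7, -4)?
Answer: -13114/7 ≈ -1873.4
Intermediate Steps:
G(n, w) = -2/n
(79*83)*G(7, -4) = (79*83)*(-2/7) = 6557*(-2*⅐) = 6557*(-2/7) = -13114/7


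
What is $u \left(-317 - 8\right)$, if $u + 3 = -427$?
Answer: $139750$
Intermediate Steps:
$u = -430$ ($u = -3 - 427 = -430$)
$u \left(-317 - 8\right) = - 430 \left(-317 - 8\right) = \left(-430\right) \left(-325\right) = 139750$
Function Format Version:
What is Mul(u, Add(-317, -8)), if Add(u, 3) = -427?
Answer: 139750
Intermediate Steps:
u = -430 (u = Add(-3, -427) = -430)
Mul(u, Add(-317, -8)) = Mul(-430, Add(-317, -8)) = Mul(-430, -325) = 139750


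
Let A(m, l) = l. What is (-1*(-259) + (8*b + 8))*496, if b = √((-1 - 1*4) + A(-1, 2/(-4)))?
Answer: 132432 + 1984*I*√22 ≈ 1.3243e+5 + 9305.8*I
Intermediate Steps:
b = I*√22/2 (b = √((-1 - 1*4) + 2/(-4)) = √((-1 - 4) + 2*(-¼)) = √(-5 - ½) = √(-11/2) = I*√22/2 ≈ 2.3452*I)
(-1*(-259) + (8*b + 8))*496 = (-1*(-259) + (8*(I*√22/2) + 8))*496 = (259 + (4*I*√22 + 8))*496 = (259 + (8 + 4*I*√22))*496 = (267 + 4*I*√22)*496 = 132432 + 1984*I*√22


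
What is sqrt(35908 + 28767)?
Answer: 5*sqrt(2587) ≈ 254.31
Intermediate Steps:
sqrt(35908 + 28767) = sqrt(64675) = 5*sqrt(2587)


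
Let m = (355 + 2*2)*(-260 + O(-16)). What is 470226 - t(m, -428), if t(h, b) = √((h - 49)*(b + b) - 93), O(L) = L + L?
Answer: 470226 - 11*√741939 ≈ 4.6075e+5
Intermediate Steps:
O(L) = 2*L
m = -104828 (m = (355 + 2*2)*(-260 + 2*(-16)) = (355 + 4)*(-260 - 32) = 359*(-292) = -104828)
t(h, b) = √(-93 + 2*b*(-49 + h)) (t(h, b) = √((-49 + h)*(2*b) - 93) = √(2*b*(-49 + h) - 93) = √(-93 + 2*b*(-49 + h)))
470226 - t(m, -428) = 470226 - √(-93 - 98*(-428) + 2*(-428)*(-104828)) = 470226 - √(-93 + 41944 + 89732768) = 470226 - √89774619 = 470226 - 11*√741939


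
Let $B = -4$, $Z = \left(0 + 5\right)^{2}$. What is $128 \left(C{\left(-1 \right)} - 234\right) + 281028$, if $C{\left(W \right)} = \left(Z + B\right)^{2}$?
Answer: $307524$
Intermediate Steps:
$Z = 25$ ($Z = 5^{2} = 25$)
$C{\left(W \right)} = 441$ ($C{\left(W \right)} = \left(25 - 4\right)^{2} = 21^{2} = 441$)
$128 \left(C{\left(-1 \right)} - 234\right) + 281028 = 128 \left(441 - 234\right) + 281028 = 128 \cdot 207 + 281028 = 26496 + 281028 = 307524$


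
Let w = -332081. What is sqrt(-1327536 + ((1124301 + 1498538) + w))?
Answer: sqrt(963222) ≈ 981.44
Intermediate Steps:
sqrt(-1327536 + ((1124301 + 1498538) + w)) = sqrt(-1327536 + ((1124301 + 1498538) - 332081)) = sqrt(-1327536 + (2622839 - 332081)) = sqrt(-1327536 + 2290758) = sqrt(963222)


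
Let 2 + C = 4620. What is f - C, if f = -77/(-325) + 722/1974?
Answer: -1481145626/320775 ≈ -4617.4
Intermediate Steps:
C = 4618 (C = -2 + 4620 = 4618)
f = 193324/320775 (f = -77*(-1/325) + 722*(1/1974) = 77/325 + 361/987 = 193324/320775 ≈ 0.60268)
f - C = 193324/320775 - 1*4618 = 193324/320775 - 4618 = -1481145626/320775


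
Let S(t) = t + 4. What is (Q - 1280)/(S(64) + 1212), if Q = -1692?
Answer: -743/320 ≈ -2.3219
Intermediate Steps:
S(t) = 4 + t
(Q - 1280)/(S(64) + 1212) = (-1692 - 1280)/((4 + 64) + 1212) = -2972/(68 + 1212) = -2972/1280 = -2972*1/1280 = -743/320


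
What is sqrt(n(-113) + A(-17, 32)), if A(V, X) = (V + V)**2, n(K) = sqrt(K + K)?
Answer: sqrt(1156 + I*sqrt(226)) ≈ 34.001 + 0.2211*I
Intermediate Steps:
n(K) = sqrt(2)*sqrt(K) (n(K) = sqrt(2*K) = sqrt(2)*sqrt(K))
A(V, X) = 4*V**2 (A(V, X) = (2*V)**2 = 4*V**2)
sqrt(n(-113) + A(-17, 32)) = sqrt(sqrt(2)*sqrt(-113) + 4*(-17)**2) = sqrt(sqrt(2)*(I*sqrt(113)) + 4*289) = sqrt(I*sqrt(226) + 1156) = sqrt(1156 + I*sqrt(226))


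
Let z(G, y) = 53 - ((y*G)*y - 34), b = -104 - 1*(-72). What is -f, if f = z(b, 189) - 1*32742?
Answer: -1110417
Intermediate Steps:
b = -32 (b = -104 + 72 = -32)
z(G, y) = 87 - G*y**2 (z(G, y) = 53 - ((G*y)*y - 34) = 53 - (G*y**2 - 34) = 53 - (-34 + G*y**2) = 53 + (34 - G*y**2) = 87 - G*y**2)
f = 1110417 (f = (87 - 1*(-32)*189**2) - 1*32742 = (87 - 1*(-32)*35721) - 32742 = (87 + 1143072) - 32742 = 1143159 - 32742 = 1110417)
-f = -1*1110417 = -1110417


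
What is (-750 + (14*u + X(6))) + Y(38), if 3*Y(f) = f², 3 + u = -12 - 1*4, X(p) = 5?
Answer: -1589/3 ≈ -529.67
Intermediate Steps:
u = -19 (u = -3 + (-12 - 1*4) = -3 + (-12 - 4) = -3 - 16 = -19)
Y(f) = f²/3
(-750 + (14*u + X(6))) + Y(38) = (-750 + (14*(-19) + 5)) + (⅓)*38² = (-750 + (-266 + 5)) + (⅓)*1444 = (-750 - 261) + 1444/3 = -1011 + 1444/3 = -1589/3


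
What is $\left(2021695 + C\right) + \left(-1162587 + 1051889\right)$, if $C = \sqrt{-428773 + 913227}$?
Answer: $1910997 + \sqrt{484454} \approx 1.9117 \cdot 10^{6}$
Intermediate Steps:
$C = \sqrt{484454} \approx 696.03$
$\left(2021695 + C\right) + \left(-1162587 + 1051889\right) = \left(2021695 + \sqrt{484454}\right) + \left(-1162587 + 1051889\right) = \left(2021695 + \sqrt{484454}\right) - 110698 = 1910997 + \sqrt{484454}$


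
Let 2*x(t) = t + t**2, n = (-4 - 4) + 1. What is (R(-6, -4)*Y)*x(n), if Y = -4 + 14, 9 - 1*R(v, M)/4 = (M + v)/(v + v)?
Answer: 6860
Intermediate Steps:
R(v, M) = 36 - 2*(M + v)/v (R(v, M) = 36 - 4*(M + v)/(v + v) = 36 - 4*(M + v)/(2*v) = 36 - 4*(M + v)*1/(2*v) = 36 - 2*(M + v)/v)
n = -7 (n = -8 + 1 = -7)
Y = 10
x(t) = t/2 + t**2/2 (x(t) = (t + t**2)/2 = t/2 + t**2/2)
(R(-6, -4)*Y)*x(n) = ((34 - 2*(-4)/(-6))*10)*((1/2)*(-7)*(1 - 7)) = ((34 - 2*(-4)*(-1/6))*10)*((1/2)*(-7)*(-6)) = ((34 - 4/3)*10)*21 = ((98/3)*10)*21 = (980/3)*21 = 6860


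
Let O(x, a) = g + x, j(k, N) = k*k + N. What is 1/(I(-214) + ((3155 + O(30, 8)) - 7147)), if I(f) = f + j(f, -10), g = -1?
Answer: 1/41609 ≈ 2.4033e-5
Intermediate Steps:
j(k, N) = N + k**2 (j(k, N) = k**2 + N = N + k**2)
O(x, a) = -1 + x
I(f) = -10 + f + f**2 (I(f) = f + (-10 + f**2) = -10 + f + f**2)
1/(I(-214) + ((3155 + O(30, 8)) - 7147)) = 1/((-10 - 214 + (-214)**2) + ((3155 + (-1 + 30)) - 7147)) = 1/((-10 - 214 + 45796) + ((3155 + 29) - 7147)) = 1/(45572 + (3184 - 7147)) = 1/(45572 - 3963) = 1/41609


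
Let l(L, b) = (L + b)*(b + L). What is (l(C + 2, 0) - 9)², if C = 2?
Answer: 49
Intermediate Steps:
l(L, b) = (L + b)² (l(L, b) = (L + b)*(L + b) = (L + b)²)
(l(C + 2, 0) - 9)² = (((2 + 2) + 0)² - 9)² = ((4 + 0)² - 9)² = (4² - 9)² = (16 - 9)² = 7² = 49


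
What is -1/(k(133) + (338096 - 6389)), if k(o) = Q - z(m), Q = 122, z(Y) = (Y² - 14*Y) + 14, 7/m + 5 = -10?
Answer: -225/74656856 ≈ -3.0138e-6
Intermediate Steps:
m = -7/15 (m = 7/(-5 - 10) = 7/(-15) = 7*(-1/15) = -7/15 ≈ -0.46667)
z(Y) = 14 + Y² - 14*Y
k(o) = 22781/225 (k(o) = 122 - (14 + (-7/15)² - 14*(-7/15)) = 122 - (14 + 49/225 + 98/15) = 122 - 1*4669/225 = 122 - 4669/225 = 22781/225)
-1/(k(133) + (338096 - 6389)) = -1/(22781/225 + (338096 - 6389)) = -1/(22781/225 + 331707) = -1/74656856/225 = -1*225/74656856 = -225/74656856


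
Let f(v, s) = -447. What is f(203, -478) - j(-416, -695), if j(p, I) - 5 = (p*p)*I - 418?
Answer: 120273886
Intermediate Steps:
j(p, I) = -413 + I*p**2 (j(p, I) = 5 + ((p*p)*I - 418) = 5 + (p**2*I - 418) = 5 + (I*p**2 - 418) = 5 + (-418 + I*p**2) = -413 + I*p**2)
f(203, -478) - j(-416, -695) = -447 - (-413 - 695*(-416)**2) = -447 - (-413 - 695*173056) = -447 - (-413 - 120273920) = -447 - 1*(-120274333) = -447 + 120274333 = 120273886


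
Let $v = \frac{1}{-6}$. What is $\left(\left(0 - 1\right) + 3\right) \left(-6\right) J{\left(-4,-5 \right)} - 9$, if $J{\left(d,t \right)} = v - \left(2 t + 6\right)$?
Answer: $-55$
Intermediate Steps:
$v = - \frac{1}{6} \approx -0.16667$
$J{\left(d,t \right)} = - \frac{37}{6} - 2 t$ ($J{\left(d,t \right)} = - \frac{1}{6} - \left(2 t + 6\right) = - \frac{1}{6} - \left(6 + 2 t\right) = - \frac{37}{6} - 2 t$)
$\left(\left(0 - 1\right) + 3\right) \left(-6\right) J{\left(-4,-5 \right)} - 9 = \left(\left(0 - 1\right) + 3\right) \left(-6\right) \left(- \frac{37}{6} - -10\right) - 9 = \left(-1 + 3\right) \left(-6\right) \left(- \frac{37}{6} + 10\right) - 9 = 2 \left(-6\right) \frac{23}{6} - 9 = \left(-12\right) \frac{23}{6} - 9 = -46 - 9 = -55$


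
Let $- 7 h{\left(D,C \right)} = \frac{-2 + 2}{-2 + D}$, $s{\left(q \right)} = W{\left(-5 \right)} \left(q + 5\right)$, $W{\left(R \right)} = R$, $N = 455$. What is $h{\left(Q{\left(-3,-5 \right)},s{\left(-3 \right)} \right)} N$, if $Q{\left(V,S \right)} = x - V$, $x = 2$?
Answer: $0$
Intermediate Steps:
$Q{\left(V,S \right)} = 2 - V$
$s{\left(q \right)} = -25 - 5 q$ ($s{\left(q \right)} = - 5 \left(q + 5\right) = - 5 \left(5 + q\right) = -25 - 5 q$)
$h{\left(D,C \right)} = 0$ ($h{\left(D,C \right)} = - \frac{\left(-2 + 2\right) \frac{1}{-2 + D}}{7} = - \frac{0 \frac{1}{-2 + D}}{7} = \left(- \frac{1}{7}\right) 0 = 0$)
$h{\left(Q{\left(-3,-5 \right)},s{\left(-3 \right)} \right)} N = 0 \cdot 455 = 0$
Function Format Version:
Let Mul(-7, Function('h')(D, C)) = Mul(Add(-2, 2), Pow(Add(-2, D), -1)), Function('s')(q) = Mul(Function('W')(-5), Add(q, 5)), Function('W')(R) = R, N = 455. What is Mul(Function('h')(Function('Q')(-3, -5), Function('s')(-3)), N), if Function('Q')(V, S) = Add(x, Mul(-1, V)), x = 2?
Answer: 0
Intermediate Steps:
Function('Q')(V, S) = Add(2, Mul(-1, V))
Function('s')(q) = Add(-25, Mul(-5, q)) (Function('s')(q) = Mul(-5, Add(q, 5)) = Mul(-5, Add(5, q)) = Add(-25, Mul(-5, q)))
Function('h')(D, C) = 0 (Function('h')(D, C) = Mul(Rational(-1, 7), Mul(Add(-2, 2), Pow(Add(-2, D), -1))) = Mul(Rational(-1, 7), Mul(0, Pow(Add(-2, D), -1))) = Mul(Rational(-1, 7), 0) = 0)
Mul(Function('h')(Function('Q')(-3, -5), Function('s')(-3)), N) = Mul(0, 455) = 0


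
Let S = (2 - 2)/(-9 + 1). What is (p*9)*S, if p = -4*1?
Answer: 0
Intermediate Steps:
S = 0 (S = 0/(-8) = 0*(-1/8) = 0)
p = -4
(p*9)*S = -4*9*0 = -36*0 = 0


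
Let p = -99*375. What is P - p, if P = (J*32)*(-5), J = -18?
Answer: 40005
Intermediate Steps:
p = -37125
P = 2880 (P = -18*32*(-5) = -576*(-5) = 2880)
P - p = 2880 - 1*(-37125) = 2880 + 37125 = 40005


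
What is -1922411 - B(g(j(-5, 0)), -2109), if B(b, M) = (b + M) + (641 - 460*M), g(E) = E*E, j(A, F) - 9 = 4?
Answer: -2891252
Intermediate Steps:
j(A, F) = 13 (j(A, F) = 9 + 4 = 13)
g(E) = E**2
B(b, M) = 641 + b - 459*M (B(b, M) = (M + b) + (641 - 460*M) = 641 + b - 459*M)
-1922411 - B(g(j(-5, 0)), -2109) = -1922411 - (641 + 13**2 - 459*(-2109)) = -1922411 - (641 + 169 + 968031) = -1922411 - 1*968841 = -1922411 - 968841 = -2891252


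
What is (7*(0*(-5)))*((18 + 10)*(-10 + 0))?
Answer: 0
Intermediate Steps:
(7*(0*(-5)))*((18 + 10)*(-10 + 0)) = (7*0)*(28*(-10)) = 0*(-280) = 0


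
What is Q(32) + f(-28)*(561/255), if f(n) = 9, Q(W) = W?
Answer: 259/5 ≈ 51.800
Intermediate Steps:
Q(32) + f(-28)*(561/255) = 32 + 9*(561/255) = 32 + 9*(561*(1/255)) = 32 + 9*(11/5) = 32 + 99/5 = 259/5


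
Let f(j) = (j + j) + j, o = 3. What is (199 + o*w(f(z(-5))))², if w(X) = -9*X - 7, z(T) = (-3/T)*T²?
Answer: 1075369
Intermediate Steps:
z(T) = -3*T
f(j) = 3*j (f(j) = 2*j + j = 3*j)
w(X) = -7 - 9*X
(199 + o*w(f(z(-5))))² = (199 + 3*(-7 - 27*(-3*(-5))))² = (199 + 3*(-7 - 27*15))² = (199 + 3*(-7 - 9*45))² = (199 + 3*(-7 - 405))² = (199 + 3*(-412))² = (199 - 1236)² = (-1037)² = 1075369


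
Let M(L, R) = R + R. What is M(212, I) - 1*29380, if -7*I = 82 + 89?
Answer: -206002/7 ≈ -29429.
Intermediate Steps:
I = -171/7 (I = -(82 + 89)/7 = -1/7*171 = -171/7 ≈ -24.429)
M(L, R) = 2*R
M(212, I) - 1*29380 = 2*(-171/7) - 1*29380 = -342/7 - 29380 = -206002/7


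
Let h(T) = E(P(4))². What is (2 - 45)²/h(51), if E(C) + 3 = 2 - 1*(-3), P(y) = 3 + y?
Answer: 1849/4 ≈ 462.25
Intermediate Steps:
E(C) = 2 (E(C) = -3 + (2 - 1*(-3)) = -3 + (2 + 3) = -3 + 5 = 2)
h(T) = 4 (h(T) = 2² = 4)
(2 - 45)²/h(51) = (2 - 45)²/4 = (-43)²*(¼) = 1849*(¼) = 1849/4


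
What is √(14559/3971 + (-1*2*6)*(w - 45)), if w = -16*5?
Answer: 3*√7297961/209 ≈ 38.777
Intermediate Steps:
w = -80
√(14559/3971 + (-1*2*6)*(w - 45)) = √(14559/3971 + (-1*2*6)*(-80 - 45)) = √(14559*(1/3971) - 2*6*(-125)) = √(14559/3971 - 12*(-125)) = √(14559/3971 + 1500) = √(5971059/3971) = 3*√7297961/209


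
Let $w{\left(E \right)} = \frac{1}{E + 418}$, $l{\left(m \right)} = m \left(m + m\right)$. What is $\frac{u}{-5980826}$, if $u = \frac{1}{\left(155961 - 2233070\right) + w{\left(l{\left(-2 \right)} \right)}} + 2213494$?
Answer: $- \frac{979303348677238}{2646062257072829} \approx -0.3701$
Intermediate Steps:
$l{\left(m \right)} = 2 m^{2}$ ($l{\left(m \right)} = m 2 m = 2 m^{2}$)
$w{\left(E \right)} = \frac{1}{418 + E}$
$u = \frac{1958606697354476}{884848433}$ ($u = \frac{1}{\left(155961 - 2233070\right) + \frac{1}{418 + 2 \left(-2\right)^{2}}} + 2213494 = \frac{1}{\left(155961 - 2233070\right) + \frac{1}{418 + 2 \cdot 4}} + 2213494 = \frac{1}{-2077109 + \frac{1}{418 + 8}} + 2213494 = \frac{1}{-2077109 + \frac{1}{426}} + 2213494 = \frac{1}{- \frac{884848433}{426}} + 2213494 = - \frac{426}{884848433} + 2213494 = \frac{1958606697354476}{884848433} \approx 2.2135 \cdot 10^{6}$)
$\frac{u}{-5980826} = \frac{1958606697354476}{884848433 \left(-5980826\right)} = \frac{1958606697354476}{884848433} \left(- \frac{1}{5980826}\right) = - \frac{979303348677238}{2646062257072829}$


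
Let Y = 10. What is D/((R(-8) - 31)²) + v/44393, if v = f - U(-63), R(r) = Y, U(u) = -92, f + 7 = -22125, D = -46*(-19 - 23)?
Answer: 3621316/932253 ≈ 3.8845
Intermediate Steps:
D = 1932 (D = -46*(-42) = 1932)
f = -22132 (f = -7 - 22125 = -22132)
R(r) = 10
v = -22040 (v = -22132 - 1*(-92) = -22132 + 92 = -22040)
D/((R(-8) - 31)²) + v/44393 = 1932/((10 - 31)²) - 22040/44393 = 1932/((-21)²) - 22040*1/44393 = 1932/441 - 22040/44393 = 1932*(1/441) - 22040/44393 = 92/21 - 22040/44393 = 3621316/932253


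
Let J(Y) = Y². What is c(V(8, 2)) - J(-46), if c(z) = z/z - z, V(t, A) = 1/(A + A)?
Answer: -8461/4 ≈ -2115.3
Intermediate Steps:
V(t, A) = 1/(2*A)
c(z) = 1 - z
c(V(8, 2)) - J(-46) = (1 - 1/(2*2)) - 1*(-46)² = (1 - 1/(2*2)) - 1*2116 = (1 - 1*¼) - 2116 = (1 - ¼) - 2116 = ¾ - 2116 = -8461/4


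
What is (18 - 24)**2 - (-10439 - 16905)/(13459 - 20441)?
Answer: 112004/3491 ≈ 32.084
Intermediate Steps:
(18 - 24)**2 - (-10439 - 16905)/(13459 - 20441) = (-6)**2 - (-27344)/(-6982) = 36 - (-27344)*(-1)/6982 = 36 - 1*13672/3491 = 36 - 13672/3491 = 112004/3491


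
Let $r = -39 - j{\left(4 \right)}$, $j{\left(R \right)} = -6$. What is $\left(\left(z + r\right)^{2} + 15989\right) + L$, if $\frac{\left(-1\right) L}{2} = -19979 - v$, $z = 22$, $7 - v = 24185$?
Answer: $7712$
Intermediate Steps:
$v = -24178$ ($v = 7 - 24185 = -24178$)
$r = -33$ ($r = -39 - -6 = -39 + 6 = -33$)
$L = -8398$ ($L = - 2 \left(-19979 - -24178\right) = - 2 \left(-19979 + 24178\right) = \left(-2\right) 4199 = -8398$)
$\left(\left(z + r\right)^{2} + 15989\right) + L = \left(\left(22 - 33\right)^{2} + 15989\right) - 8398 = \left(\left(-11\right)^{2} + 15989\right) - 8398 = \left(121 + 15989\right) - 8398 = 16110 - 8398 = 7712$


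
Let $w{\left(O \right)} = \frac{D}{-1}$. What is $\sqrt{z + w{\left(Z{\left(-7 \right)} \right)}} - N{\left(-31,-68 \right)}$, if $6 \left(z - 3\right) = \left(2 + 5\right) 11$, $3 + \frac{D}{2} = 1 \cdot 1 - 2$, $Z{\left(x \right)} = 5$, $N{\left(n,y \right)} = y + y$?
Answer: $136 + \frac{\sqrt{858}}{6} \approx 140.88$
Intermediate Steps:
$N{\left(n,y \right)} = 2 y$
$D = -8$ ($D = -6 + 2 \left(1 \cdot 1 - 2\right) = -6 + 2 \left(1 - 2\right) = -6 + 2 \left(-1\right) = -6 - 2 = -8$)
$z = \frac{95}{6}$ ($z = 3 + \frac{\left(2 + 5\right) 11}{6} = 3 + \frac{7 \cdot 11}{6} = 3 + \frac{1}{6} \cdot 77 = 3 + \frac{77}{6} = \frac{95}{6} \approx 15.833$)
$w{\left(O \right)} = 8$ ($w{\left(O \right)} = - \frac{8}{-1} = \left(-8\right) \left(-1\right) = 8$)
$\sqrt{z + w{\left(Z{\left(-7 \right)} \right)}} - N{\left(-31,-68 \right)} = \sqrt{\frac{95}{6} + 8} - 2 \left(-68\right) = \sqrt{\frac{143}{6}} - -136 = \frac{\sqrt{858}}{6} + 136 = 136 + \frac{\sqrt{858}}{6}$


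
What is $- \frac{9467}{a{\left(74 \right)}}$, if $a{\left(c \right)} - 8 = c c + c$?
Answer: $- \frac{9467}{5558} \approx -1.7033$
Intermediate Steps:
$a{\left(c \right)} = 8 + c + c^{2}$ ($a{\left(c \right)} = 8 + \left(c c + c\right) = 8 + \left(c^{2} + c\right) = 8 + \left(c + c^{2}\right) = 8 + c + c^{2}$)
$- \frac{9467}{a{\left(74 \right)}} = - \frac{9467}{8 + 74 + 74^{2}} = - \frac{9467}{8 + 74 + 5476} = - \frac{9467}{5558}$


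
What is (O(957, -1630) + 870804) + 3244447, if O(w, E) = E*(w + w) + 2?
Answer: 995433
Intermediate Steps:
O(w, E) = 2 + 2*E*w (O(w, E) = E*(2*w) + 2 = 2*E*w + 2 = 2 + 2*E*w)
(O(957, -1630) + 870804) + 3244447 = ((2 + 2*(-1630)*957) + 870804) + 3244447 = ((2 - 3119820) + 870804) + 3244447 = (-3119818 + 870804) + 3244447 = -2249014 + 3244447 = 995433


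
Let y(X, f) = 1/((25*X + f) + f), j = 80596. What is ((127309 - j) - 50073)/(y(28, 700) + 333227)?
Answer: -7056000/699776701 ≈ -0.010083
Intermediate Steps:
y(X, f) = 1/(2*f + 25*X) (y(X, f) = 1/((f + 25*X) + f) = 1/(2*f + 25*X))
((127309 - j) - 50073)/(y(28, 700) + 333227) = ((127309 - 1*80596) - 50073)/(1/(2*700 + 25*28) + 333227) = ((127309 - 80596) - 50073)/(1/(1400 + 700) + 333227) = (46713 - 50073)/(1/2100 + 333227) = -3360/(1/2100 + 333227) = -3360/699776701/2100 = -3360*2100/699776701 = -7056000/699776701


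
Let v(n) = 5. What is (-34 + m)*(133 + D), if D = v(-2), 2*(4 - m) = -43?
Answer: -1173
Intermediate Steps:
m = 51/2 (m = 4 - ½*(-43) = 4 + 43/2 = 51/2 ≈ 25.500)
D = 5
(-34 + m)*(133 + D) = (-34 + 51/2)*(133 + 5) = -17/2*138 = -1173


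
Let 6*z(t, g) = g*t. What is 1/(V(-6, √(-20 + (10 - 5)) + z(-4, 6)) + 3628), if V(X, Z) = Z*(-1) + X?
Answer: 3626/13147891 + I*√15/13147891 ≈ 0.00027579 + 2.9457e-7*I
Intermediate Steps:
z(t, g) = g*t/6 (z(t, g) = (g*t)/6 = g*t/6)
V(X, Z) = X - Z (V(X, Z) = -Z + X = X - Z)
1/(V(-6, √(-20 + (10 - 5)) + z(-4, 6)) + 3628) = 1/((-6 - (√(-20 + (10 - 5)) + (⅙)*6*(-4))) + 3628) = 1/((-6 - (√(-20 + 5) - 4)) + 3628) = 1/((-6 - (√(-15) - 4)) + 3628) = 1/((-6 - (I*√15 - 4)) + 3628) = 1/((-6 - (-4 + I*√15)) + 3628) = 1/((-6 + (4 - I*√15)) + 3628) = 1/((-2 - I*√15) + 3628) = 1/(3626 - I*√15)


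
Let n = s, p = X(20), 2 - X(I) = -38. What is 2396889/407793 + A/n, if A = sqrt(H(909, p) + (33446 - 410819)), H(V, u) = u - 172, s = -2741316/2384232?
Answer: 798963/135931 - 596058*I*sqrt(41945)/228443 ≈ 5.8777 - 534.38*I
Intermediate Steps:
X(I) = 40 (X(I) = 2 - 1*(-38) = 2 + 38 = 40)
p = 40
s = -228443/198686 (s = -2741316*1/2384232 = -228443/198686 ≈ -1.1498)
n = -228443/198686 ≈ -1.1498
H(V, u) = -172 + u
A = 3*I*sqrt(41945) (A = sqrt((-172 + 40) + (33446 - 410819)) = sqrt(-132 - 377373) = sqrt(-377505) = 3*I*sqrt(41945) ≈ 614.41*I)
2396889/407793 + A/n = 2396889/407793 + (3*I*sqrt(41945))/(-228443/198686) = 2396889*(1/407793) + (3*I*sqrt(41945))*(-198686/228443) = 798963/135931 - 596058*I*sqrt(41945)/228443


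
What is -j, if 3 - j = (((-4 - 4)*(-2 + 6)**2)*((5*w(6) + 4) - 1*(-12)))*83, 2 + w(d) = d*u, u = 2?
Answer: -701187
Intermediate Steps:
w(d) = -2 + 2*d (w(d) = -2 + d*2 = -2 + 2*d)
j = 701187 (j = 3 - ((-4 - 4)*(-2 + 6)**2)*((5*(-2 + 2*6) + 4) - 1*(-12))*83 = 3 - (-8*4**2)*((5*(-2 + 12) + 4) + 12)*83 = 3 - (-8*16)*((5*10 + 4) + 12)*83 = 3 - (-128*((50 + 4) + 12))*83 = 3 - (-128*(54 + 12))*83 = 3 - (-128*66)*83 = 3 - (-8448)*83 = 3 - 1*(-701184) = 3 + 701184 = 701187)
-j = -1*701187 = -701187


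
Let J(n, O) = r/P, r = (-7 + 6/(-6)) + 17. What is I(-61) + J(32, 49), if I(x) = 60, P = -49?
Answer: 2931/49 ≈ 59.816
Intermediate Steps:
r = 9 (r = (-7 + 6*(-⅙)) + 17 = (-7 - 1) + 17 = -8 + 17 = 9)
J(n, O) = -9/49 (J(n, O) = 9/(-49) = 9*(-1/49) = -9/49)
I(-61) + J(32, 49) = 60 - 9/49 = 2931/49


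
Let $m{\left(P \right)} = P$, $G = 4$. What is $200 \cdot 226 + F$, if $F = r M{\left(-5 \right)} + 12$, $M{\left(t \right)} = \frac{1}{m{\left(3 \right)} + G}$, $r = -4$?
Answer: $\frac{316480}{7} \approx 45211.0$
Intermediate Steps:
$M{\left(t \right)} = \frac{1}{7}$ ($M{\left(t \right)} = \frac{1}{3 + 4} = \frac{1}{7}$)
$F = \frac{80}{7}$ ($F = \left(-4\right) \frac{1}{7} + 12 = - \frac{4}{7} + 12 = \frac{80}{7} \approx 11.429$)
$200 \cdot 226 + F = 200 \cdot 226 + \frac{80}{7} = 45200 + \frac{80}{7} = \frac{316480}{7}$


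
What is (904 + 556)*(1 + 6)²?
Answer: 71540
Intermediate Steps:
(904 + 556)*(1 + 6)² = 1460*7² = 1460*49 = 71540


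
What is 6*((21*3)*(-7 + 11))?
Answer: 1512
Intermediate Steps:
6*((21*3)*(-7 + 11)) = 6*(63*4) = 6*252 = 1512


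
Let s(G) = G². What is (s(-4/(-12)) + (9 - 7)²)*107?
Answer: 3959/9 ≈ 439.89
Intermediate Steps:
(s(-4/(-12)) + (9 - 7)²)*107 = ((-4/(-12))² + (9 - 7)²)*107 = ((-4*(-1/12))² + 2²)*107 = ((⅓)² + 4)*107 = (⅑ + 4)*107 = (37/9)*107 = 3959/9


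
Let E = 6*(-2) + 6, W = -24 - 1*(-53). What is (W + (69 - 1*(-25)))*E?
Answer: -738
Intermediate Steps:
W = 29 (W = -24 + 53 = 29)
E = -6 (E = -12 + 6 = -6)
(W + (69 - 1*(-25)))*E = (29 + (69 - 1*(-25)))*(-6) = (29 + (69 + 25))*(-6) = (29 + 94)*(-6) = 123*(-6) = -738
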